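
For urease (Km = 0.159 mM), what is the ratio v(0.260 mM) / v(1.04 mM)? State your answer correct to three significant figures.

Since Vmax cancels, v₂/v₁ = [S]₂(Km+[S]₁) / [S]₁(Km+[S]₂).
= 0.260×(0.159+1.04) / (1.04×(0.159+0.260)) = 0.3117/0.4358 = 0.715.

0.715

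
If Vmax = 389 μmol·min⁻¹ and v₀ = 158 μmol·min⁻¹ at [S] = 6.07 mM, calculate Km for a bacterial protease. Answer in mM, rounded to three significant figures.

From v = Vmax[S]/(Km+[S]), Km = [S](Vmax − v)/v.
Km = 6.07 × (389 − 158) / 158 = 1402/158 = 8.87 mM.

8.87 mM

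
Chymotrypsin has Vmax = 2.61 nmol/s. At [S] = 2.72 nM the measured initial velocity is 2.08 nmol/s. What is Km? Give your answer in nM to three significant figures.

0.693 nM

From v = Vmax[S]/(Km+[S]), Km = [S](Vmax − v)/v.
Km = 2.72 × (2.61 − 2.08) / 2.08 = 1.442/2.08 = 0.693 nM.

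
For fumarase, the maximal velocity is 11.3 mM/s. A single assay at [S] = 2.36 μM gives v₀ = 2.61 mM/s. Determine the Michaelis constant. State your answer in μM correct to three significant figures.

7.86 μM

From v = Vmax[S]/(Km+[S]), Km = [S](Vmax − v)/v.
Km = 2.36 × (11.3 − 2.61) / 2.61 = 20.51/2.61 = 7.86 μM.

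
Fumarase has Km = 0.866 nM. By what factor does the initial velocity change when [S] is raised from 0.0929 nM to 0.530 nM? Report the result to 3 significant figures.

3.92

The fractional saturations are [S]/(Km+[S]) = 0.0929/0.9589 = 0.09688 and 0.530/1.396 = 0.3797.
v₂/v₁ is just their ratio: 0.3797/0.09688 = 3.92.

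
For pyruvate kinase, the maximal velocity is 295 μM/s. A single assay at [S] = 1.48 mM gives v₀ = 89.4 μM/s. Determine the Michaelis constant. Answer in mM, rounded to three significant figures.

From v = Vmax[S]/(Km+[S]), Km = [S](Vmax − v)/v.
Km = 1.48 × (295 − 89.4) / 89.4 = 304.3/89.4 = 3.40 mM.

3.40 mM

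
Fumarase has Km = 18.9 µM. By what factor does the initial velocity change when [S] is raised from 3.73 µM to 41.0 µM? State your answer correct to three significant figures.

Since Vmax cancels, v₂/v₁ = [S]₂(Km+[S]₁) / [S]₁(Km+[S]₂).
= 41.0×(18.9+3.73) / (3.73×(18.9+41.0)) = 927.8/223.4 = 4.15.

4.15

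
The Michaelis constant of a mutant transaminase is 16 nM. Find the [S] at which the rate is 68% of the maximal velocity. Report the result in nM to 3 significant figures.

v/Vmax = [S]/(Km+[S]) = 0.68, so [S] = Km·0.68/(1 − 0.68) = 16 × 2.125.
[S] = 34.0 nM.

34.0 nM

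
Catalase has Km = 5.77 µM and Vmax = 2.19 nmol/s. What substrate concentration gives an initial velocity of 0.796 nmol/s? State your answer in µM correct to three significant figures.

3.29 µM

Rearranging v = Vmax[S]/(Km+[S]) gives [S] = Km·v/(Vmax − v).
[S] = 5.77 × 0.796 / (2.19 − 0.796) = 4.593/1.394 = 3.29 µM.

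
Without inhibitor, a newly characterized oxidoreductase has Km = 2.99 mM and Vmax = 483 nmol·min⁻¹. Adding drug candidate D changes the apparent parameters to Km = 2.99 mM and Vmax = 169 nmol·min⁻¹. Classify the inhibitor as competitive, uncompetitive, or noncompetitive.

Vmax decreases (483 → 169 nmol·min⁻¹) while Km is unchanged — pure noncompetitive inhibition.

noncompetitive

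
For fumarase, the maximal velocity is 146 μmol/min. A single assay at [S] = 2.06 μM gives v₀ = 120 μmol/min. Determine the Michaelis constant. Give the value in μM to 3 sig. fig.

v/Vmax = 120/146 = 0.8219 = [S]/(Km+[S]).
So Km + [S] = [S]/0.8219 = 2.506 μM, giving Km = 2.506 − 2.06 = 0.446 μM.

0.446 μM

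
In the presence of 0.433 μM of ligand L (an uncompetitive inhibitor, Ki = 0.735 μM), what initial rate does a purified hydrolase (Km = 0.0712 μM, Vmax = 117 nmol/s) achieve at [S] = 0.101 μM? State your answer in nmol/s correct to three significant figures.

51.0 nmol/s

α = 1 + [I]/Ki = 1 + 0.433/0.735 = 1.589.
For an uncompetitive inhibitor, both parameters are divided by α, giving Vmax/α and Km/α: Km,app = 0.0448 μM, Vmax,app = 73.6 nmol/s.
v = Vmax,app·[S]/(Km,app + [S]) = 73.6 × 0.101/(0.0448 + 0.101) = 51.0 nmol/s.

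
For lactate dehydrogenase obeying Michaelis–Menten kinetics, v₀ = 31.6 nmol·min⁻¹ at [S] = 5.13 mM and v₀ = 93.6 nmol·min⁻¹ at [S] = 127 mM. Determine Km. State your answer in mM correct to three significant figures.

From v = Vmax[S]/(Km+[S]), each point gives Vmax = v(Km+[S])/[S].
Equating: 31.6(Km+5.13)/5.13 = 93.6(Km+127)/127.
6.160·Km + 31.6 = 0.7370·Km + 93.6, so (6.160 − 0.7370)·Km = 93.6 − 31.6.
Km = 62.00/5.423 = 11.4 mM; then Vmax = 31.6(11.4+5.13)/5.13 = 102 nmol·min⁻¹.

11.4 mM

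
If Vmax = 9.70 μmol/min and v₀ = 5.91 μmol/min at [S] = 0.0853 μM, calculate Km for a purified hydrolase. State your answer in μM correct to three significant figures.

From v = Vmax[S]/(Km+[S]), Km = [S](Vmax − v)/v.
Km = 0.0853 × (9.70 − 5.91) / 5.91 = 0.3233/5.91 = 0.0547 μM.

0.0547 μM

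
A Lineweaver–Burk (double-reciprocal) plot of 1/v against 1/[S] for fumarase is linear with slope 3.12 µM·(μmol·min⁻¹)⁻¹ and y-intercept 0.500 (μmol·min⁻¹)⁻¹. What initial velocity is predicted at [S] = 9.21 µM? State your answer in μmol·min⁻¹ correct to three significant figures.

The y-intercept is 1/Vmax, so Vmax = 1/0.500 = 2.00 μmol·min⁻¹.
The slope is Km/Vmax, so Km = 3.12 × 2.00 = 6.24 µM.
Then v = 2.00 × 9.21/(6.24 + 9.21) = 1.19 μmol·min⁻¹.

1.19 μmol·min⁻¹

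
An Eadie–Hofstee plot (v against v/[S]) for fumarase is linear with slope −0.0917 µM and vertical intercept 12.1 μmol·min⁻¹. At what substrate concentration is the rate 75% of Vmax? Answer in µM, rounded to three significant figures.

The Eadie–Hofstee slope gives Km = 0.0917 µM (slope = −Km).
v/Vmax = [S]/(Km+[S]) = 0.75 ⇒ [S] = Km·0.75/(1−0.75) = 0.0917 × 3.000 = 0.275 µM.

0.275 µM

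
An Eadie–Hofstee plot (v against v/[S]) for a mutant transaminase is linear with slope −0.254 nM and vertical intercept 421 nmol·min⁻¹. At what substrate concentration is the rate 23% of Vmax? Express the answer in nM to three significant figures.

The Eadie–Hofstee slope gives Km = 0.254 nM (slope = −Km).
v/Vmax = [S]/(Km+[S]) = 0.23 ⇒ [S] = Km·0.23/(1−0.23) = 0.254 × 0.2987 = 0.0759 nM.

0.0759 nM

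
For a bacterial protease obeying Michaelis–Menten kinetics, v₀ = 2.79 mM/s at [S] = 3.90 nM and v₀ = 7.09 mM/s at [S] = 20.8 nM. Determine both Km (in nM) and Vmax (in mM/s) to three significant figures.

Km = 11.5 nM; Vmax = 11.0 mM/s

In reciprocal form, 1/v = (Km/Vmax)·(1/[S]) + 1/Vmax. The two points give (1/[S], 1/v) = (0.2564, 0.3584) and (0.04808, 0.1410).
Slope = (0.3584 − 0.1410)/(0.2564 − 0.04808) = 1.043; intercept = 0.3584 − 1.043×0.2564 = 0.09088.
Vmax = 1/intercept = 11.0 mM/s; Km = slope × Vmax = 1.043 × 11.0 = 11.5 nM.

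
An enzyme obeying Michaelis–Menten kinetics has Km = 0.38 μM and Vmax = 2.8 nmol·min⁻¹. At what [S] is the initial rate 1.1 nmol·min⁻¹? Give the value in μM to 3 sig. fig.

0.246 μM

Rearranging v = Vmax[S]/(Km+[S]) gives [S] = Km·v/(Vmax − v).
[S] = 0.38 × 1.1 / (2.8 − 1.1) = 0.4180/1.700 = 0.246 μM.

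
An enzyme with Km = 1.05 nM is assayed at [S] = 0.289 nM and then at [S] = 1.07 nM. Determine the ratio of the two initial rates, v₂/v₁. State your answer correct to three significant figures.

Since Vmax cancels, v₂/v₁ = [S]₂(Km+[S]₁) / [S]₁(Km+[S]₂).
= 1.07×(1.05+0.289) / (0.289×(1.05+1.07)) = 1.433/0.6127 = 2.34.

2.34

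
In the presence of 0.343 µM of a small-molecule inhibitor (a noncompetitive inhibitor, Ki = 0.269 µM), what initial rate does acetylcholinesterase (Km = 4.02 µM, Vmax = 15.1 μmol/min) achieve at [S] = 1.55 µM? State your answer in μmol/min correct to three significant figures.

1.85 μmol/min

With α = 1 + [I]/Ki = 1 + 0.343/0.269 = 2.275, the noncompetitive rate law is v = (Vmax/α)·[S] / (Km + [S]).
v = (15.1/2.275)×1.55 / (4.02 + 1.55) = 10.29/5.570 = 1.85 μmol/min.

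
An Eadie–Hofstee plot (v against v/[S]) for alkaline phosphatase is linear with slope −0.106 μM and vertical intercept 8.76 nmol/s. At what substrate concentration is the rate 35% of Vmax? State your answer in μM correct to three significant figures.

The Eadie–Hofstee slope gives Km = 0.106 μM (slope = −Km).
v/Vmax = [S]/(Km+[S]) = 0.35 ⇒ [S] = Km·0.35/(1−0.35) = 0.106 × 0.5385 = 0.0571 μM.

0.0571 μM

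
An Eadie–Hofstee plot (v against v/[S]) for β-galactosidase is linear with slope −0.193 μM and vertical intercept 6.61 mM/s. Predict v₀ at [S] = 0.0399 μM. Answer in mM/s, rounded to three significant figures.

In the Eadie–Hofstee form v = Vmax − Km·(v/[S]), the slope is −Km and the intercept is Vmax, so Km = 0.193 μM and Vmax = 6.61 mM/s.
v = 6.61 × 0.0399/(0.193 + 0.0399) = 1.13 mM/s.

1.13 mM/s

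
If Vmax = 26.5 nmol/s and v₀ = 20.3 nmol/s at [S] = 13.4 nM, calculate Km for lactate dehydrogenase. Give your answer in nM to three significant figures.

v/Vmax = 20.3/26.5 = 0.7660 = [S]/(Km+[S]).
So Km + [S] = [S]/0.7660 = 17.49 nM, giving Km = 17.49 − 13.4 = 4.09 nM.

4.09 nM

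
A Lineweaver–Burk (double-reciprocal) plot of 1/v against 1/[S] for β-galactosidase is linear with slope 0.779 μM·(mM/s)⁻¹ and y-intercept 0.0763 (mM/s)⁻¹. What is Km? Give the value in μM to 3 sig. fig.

10.2 μM

y-intercept = 1/Vmax ⇒ Vmax = 13.1 mM/s; slope = Km/Vmax ⇒ Km = slope × Vmax.
Km = 0.779 × 13.1 = 10.2 μM.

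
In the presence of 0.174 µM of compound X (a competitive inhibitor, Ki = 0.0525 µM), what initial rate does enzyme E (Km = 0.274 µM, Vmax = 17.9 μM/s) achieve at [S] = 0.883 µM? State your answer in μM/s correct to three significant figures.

7.65 μM/s

α = 1 + [I]/Ki = 1 + 0.174/0.0525 = 4.314.
For a competitive inhibitor, Vmax is unchanged and the apparent Km becomes α·Km: Km,app = 1.18 µM, Vmax,app = 17.9 μM/s.
v = Vmax,app·[S]/(Km,app + [S]) = 17.9 × 0.883/(1.18 + 0.883) = 7.65 μM/s.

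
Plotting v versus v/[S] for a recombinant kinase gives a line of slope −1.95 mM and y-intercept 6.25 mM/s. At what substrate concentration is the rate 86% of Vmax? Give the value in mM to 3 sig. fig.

The Eadie–Hofstee slope gives Km = 1.95 mM (slope = −Km).
v/Vmax = [S]/(Km+[S]) = 0.86 ⇒ [S] = Km·0.86/(1−0.86) = 1.95 × 6.143 = 12.0 mM.

12.0 mM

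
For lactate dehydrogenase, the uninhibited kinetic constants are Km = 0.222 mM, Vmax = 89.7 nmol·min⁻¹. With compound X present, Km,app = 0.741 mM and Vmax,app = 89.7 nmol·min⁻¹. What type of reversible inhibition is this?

competitive

Km increases (0.222 → 0.741 mM) while Vmax is unchanged — the hallmark of competitive inhibition.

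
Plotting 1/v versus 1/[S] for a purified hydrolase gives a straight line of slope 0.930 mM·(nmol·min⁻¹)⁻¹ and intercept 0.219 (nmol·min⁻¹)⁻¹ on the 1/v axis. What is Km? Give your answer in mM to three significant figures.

y-intercept = 1/Vmax ⇒ Vmax = 4.57 nmol·min⁻¹; slope = Km/Vmax ⇒ Km = slope × Vmax.
Km = 0.930 × 4.57 = 4.25 mM.

4.25 mM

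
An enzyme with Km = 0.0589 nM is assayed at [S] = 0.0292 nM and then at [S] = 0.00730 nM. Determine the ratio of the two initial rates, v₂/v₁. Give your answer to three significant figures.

0.333

The fractional saturations are [S]/(Km+[S]) = 0.0292/0.08810 = 0.3314 and 0.00730/0.06620 = 0.1103.
v₂/v₁ is just their ratio: 0.1103/0.3314 = 0.333.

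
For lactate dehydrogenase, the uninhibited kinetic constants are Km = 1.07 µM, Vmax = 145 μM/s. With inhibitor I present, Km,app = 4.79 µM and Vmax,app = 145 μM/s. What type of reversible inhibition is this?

Km increases (1.07 → 4.79 µM) while Vmax is unchanged — the hallmark of competitive inhibition.

competitive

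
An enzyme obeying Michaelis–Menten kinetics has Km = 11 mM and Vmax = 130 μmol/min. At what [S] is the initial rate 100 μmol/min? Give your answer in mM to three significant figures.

The required fractional saturation is v/Vmax = 100/130 = 0.7692.
Then [S]/(Km+[S]) = 0.7692 ⇒ [S] = 11 × 0.7692/(1 − 0.7692) = 36.7 mM.

36.7 mM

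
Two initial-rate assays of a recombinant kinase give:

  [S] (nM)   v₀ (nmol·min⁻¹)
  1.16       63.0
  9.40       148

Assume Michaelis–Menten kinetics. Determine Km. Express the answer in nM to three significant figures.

In reciprocal form, 1/v = (Km/Vmax)·(1/[S]) + 1/Vmax. The two points give (1/[S], 1/v) = (0.8621, 0.01587) and (0.1064, 0.006757).
Slope = (0.01587 − 0.006757)/(0.8621 − 0.1064) = 0.01206; intercept = 0.01587 − 0.01206×0.8621 = 0.005473.
Vmax = 1/intercept = 183 nmol·min⁻¹; Km = slope × Vmax = 0.01206 × 183 = 2.20 nM.

2.20 nM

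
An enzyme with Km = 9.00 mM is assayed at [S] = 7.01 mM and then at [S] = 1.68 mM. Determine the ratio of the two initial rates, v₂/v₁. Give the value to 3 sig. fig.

0.359

The fractional saturations are [S]/(Km+[S]) = 7.01/16.01 = 0.4379 and 1.68/10.68 = 0.1573.
v₂/v₁ is just their ratio: 0.1573/0.4379 = 0.359.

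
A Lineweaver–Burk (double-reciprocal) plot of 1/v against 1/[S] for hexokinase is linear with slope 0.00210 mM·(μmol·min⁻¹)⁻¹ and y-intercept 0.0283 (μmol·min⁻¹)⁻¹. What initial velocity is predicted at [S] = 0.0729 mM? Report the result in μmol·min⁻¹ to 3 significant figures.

17.5 μmol·min⁻¹

The y-intercept is 1/Vmax, so Vmax = 1/0.0283 = 35.3 μmol·min⁻¹.
The slope is Km/Vmax, so Km = 0.00210 × 35.3 = 0.0742 mM.
Then v = 35.3 × 0.0729/(0.0742 + 0.0729) = 17.5 μmol·min⁻¹.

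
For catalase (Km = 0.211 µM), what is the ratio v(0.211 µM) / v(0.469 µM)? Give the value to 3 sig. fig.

Since Vmax cancels, v₂/v₁ = [S]₂(Km+[S]₁) / [S]₁(Km+[S]₂).
= 0.211×(0.211+0.469) / (0.469×(0.211+0.211)) = 0.1435/0.1979 = 0.725.

0.725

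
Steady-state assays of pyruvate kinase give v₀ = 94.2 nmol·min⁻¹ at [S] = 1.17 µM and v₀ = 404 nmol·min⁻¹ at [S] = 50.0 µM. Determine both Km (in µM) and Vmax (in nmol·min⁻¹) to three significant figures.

Km = 4.28 µM; Vmax = 439 nmol·min⁻¹

From v = Vmax[S]/(Km+[S]), each point gives Vmax = v(Km+[S])/[S].
Equating: 94.2(Km+1.17)/1.17 = 404(Km+50.0)/50.0.
80.51·Km + 94.2 = 8.080·Km + 404, so (80.51 − 8.080)·Km = 404 − 94.2.
Km = 309.8/72.43 = 4.28 µM; then Vmax = 94.2(4.28+1.17)/1.17 = 439 nmol·min⁻¹.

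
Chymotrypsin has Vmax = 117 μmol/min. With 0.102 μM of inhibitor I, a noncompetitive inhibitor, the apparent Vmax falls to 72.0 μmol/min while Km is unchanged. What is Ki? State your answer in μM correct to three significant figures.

Noncompetitive: Vmax,app = Vmax/α with α = 1 + [I]/Ki.
α = Vmax/Vmax,app = 117/72.0 = 1.625.
Ki = [I]/(α − 1) = 0.102/0.6250 = 0.163 μM.

0.163 μM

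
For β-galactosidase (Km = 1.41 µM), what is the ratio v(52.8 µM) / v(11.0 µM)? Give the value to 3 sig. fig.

1.10

Since Vmax cancels, v₂/v₁ = [S]₂(Km+[S]₁) / [S]₁(Km+[S]₂).
= 52.8×(1.41+11.0) / (11.0×(1.41+52.8)) = 655.2/596.3 = 1.10.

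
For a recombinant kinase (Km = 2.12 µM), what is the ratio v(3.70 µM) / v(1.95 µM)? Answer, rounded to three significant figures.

1.33

The fractional saturations are [S]/(Km+[S]) = 1.95/4.070 = 0.4791 and 3.70/5.820 = 0.6357.
v₂/v₁ is just their ratio: 0.6357/0.4791 = 1.33.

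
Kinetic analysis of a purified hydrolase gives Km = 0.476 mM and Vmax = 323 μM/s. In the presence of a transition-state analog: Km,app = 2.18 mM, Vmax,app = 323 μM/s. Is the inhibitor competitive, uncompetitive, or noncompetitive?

Km increases (0.476 → 2.18 mM) while Vmax is unchanged — the hallmark of competitive inhibition.

competitive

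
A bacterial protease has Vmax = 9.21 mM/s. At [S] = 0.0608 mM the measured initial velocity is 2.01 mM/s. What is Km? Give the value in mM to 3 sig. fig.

v/Vmax = 2.01/9.21 = 0.2182 = [S]/(Km+[S]).
So Km + [S] = [S]/0.2182 = 0.2786 mM, giving Km = 0.2786 − 0.0608 = 0.218 mM.

0.218 mM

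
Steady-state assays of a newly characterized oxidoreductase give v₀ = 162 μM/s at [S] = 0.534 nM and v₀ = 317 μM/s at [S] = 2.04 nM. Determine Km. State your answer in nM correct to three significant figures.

1.05 nM

From v = Vmax[S]/(Km+[S]), each point gives Vmax = v(Km+[S])/[S].
Equating: 162(Km+0.534)/0.534 = 317(Km+2.04)/2.04.
303.4·Km + 162 = 155.4·Km + 317, so (303.4 − 155.4)·Km = 317 − 162.
Km = 155.0/148.0 = 1.05 nM; then Vmax = 162(1.05+0.534)/0.534 = 480 μM/s.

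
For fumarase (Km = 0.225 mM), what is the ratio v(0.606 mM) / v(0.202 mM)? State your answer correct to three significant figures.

1.54

The fractional saturations are [S]/(Km+[S]) = 0.202/0.4270 = 0.4731 and 0.606/0.8310 = 0.7292.
v₂/v₁ is just their ratio: 0.7292/0.4731 = 1.54.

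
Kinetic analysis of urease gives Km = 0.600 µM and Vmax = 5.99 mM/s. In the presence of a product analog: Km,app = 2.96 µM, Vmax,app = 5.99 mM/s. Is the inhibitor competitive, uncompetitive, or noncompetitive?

competitive

Km increases (0.600 → 2.96 µM) while Vmax is unchanged — the hallmark of competitive inhibition.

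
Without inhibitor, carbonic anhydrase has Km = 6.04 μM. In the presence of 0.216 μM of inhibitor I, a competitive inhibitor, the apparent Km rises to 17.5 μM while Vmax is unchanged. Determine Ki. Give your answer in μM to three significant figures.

0.114 μM

Competitive: Km,app = α·Km with α = 1 + [I]/Ki.
α = Km,app/Km = 17.5/6.04 = 2.897.
Since α = 1 + [I]/Ki, [I]/Ki = 2.897 − 1 = 1.897 and Ki = 0.216/1.897 = 0.114 μM.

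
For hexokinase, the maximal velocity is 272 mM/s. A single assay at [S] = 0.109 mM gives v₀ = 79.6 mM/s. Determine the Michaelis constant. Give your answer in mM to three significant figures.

From v = Vmax[S]/(Km+[S]), Km = [S](Vmax − v)/v.
Km = 0.109 × (272 − 79.6) / 79.6 = 20.97/79.6 = 0.263 mM.

0.263 mM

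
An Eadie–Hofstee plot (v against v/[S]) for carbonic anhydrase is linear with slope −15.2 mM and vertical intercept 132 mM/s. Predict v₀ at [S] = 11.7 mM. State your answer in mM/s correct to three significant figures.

In the Eadie–Hofstee form v = Vmax − Km·(v/[S]), the slope is −Km and the intercept is Vmax, so Km = 15.2 mM and Vmax = 132 mM/s.
v = 132 × 11.7/(15.2 + 11.7) = 57.4 mM/s.

57.4 mM/s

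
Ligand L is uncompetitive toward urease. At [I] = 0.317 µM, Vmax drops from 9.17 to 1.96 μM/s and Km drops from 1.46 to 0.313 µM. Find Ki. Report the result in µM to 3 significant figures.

Uncompetitive: Vmax,app = Vmax/α (and Km,app = Km/α) with α = 1 + [I]/Ki.
α = Vmax/Vmax,app = 9.17/1.96 = 4.679.
Ki = [I]/(α − 1) = 0.317/3.679 = 0.0862 µM.

0.0862 µM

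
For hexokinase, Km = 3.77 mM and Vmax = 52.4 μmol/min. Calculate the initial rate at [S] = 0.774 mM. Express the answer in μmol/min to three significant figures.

[S]/(Km+[S]) = 0.774/4.544 = 0.1703, the fractional saturation.
v = 0.1703 × Vmax = 0.1703 × 52.4 = 8.93 μmol/min.

8.93 μmol/min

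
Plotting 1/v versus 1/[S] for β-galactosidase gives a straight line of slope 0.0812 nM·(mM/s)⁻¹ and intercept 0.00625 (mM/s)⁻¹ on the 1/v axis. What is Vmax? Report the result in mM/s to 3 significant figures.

160 mM/s

The y-intercept of a Lineweaver–Burk plot equals 1/Vmax, so Vmax = 1/0.00625 = 160 mM/s.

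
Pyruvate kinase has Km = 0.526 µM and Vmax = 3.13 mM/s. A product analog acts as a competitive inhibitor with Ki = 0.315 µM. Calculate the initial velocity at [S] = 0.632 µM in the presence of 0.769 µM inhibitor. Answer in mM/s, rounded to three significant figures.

With α = 1 + [I]/Ki = 1 + 0.769/0.315 = 3.441, the competitive rate law is v = Vmax[S] / (αKm + [S]).
v = 3.13×0.632 / (3.441×0.526 + 0.632) = 1.978/2.442 = 0.810 mM/s.

0.810 mM/s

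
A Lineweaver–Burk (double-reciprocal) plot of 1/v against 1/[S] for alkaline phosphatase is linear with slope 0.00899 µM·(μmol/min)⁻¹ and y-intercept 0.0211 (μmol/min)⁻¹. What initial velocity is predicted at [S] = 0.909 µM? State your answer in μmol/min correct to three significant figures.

32.3 μmol/min

The y-intercept is 1/Vmax, so Vmax = 1/0.0211 = 47.4 μmol/min.
The slope is Km/Vmax, so Km = 0.00899 × 47.4 = 0.426 µM.
Then v = 47.4 × 0.909/(0.426 + 0.909) = 32.3 μmol/min.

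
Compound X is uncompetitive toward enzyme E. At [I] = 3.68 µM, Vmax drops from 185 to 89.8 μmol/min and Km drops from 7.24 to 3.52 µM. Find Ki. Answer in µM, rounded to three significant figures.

3.47 µM

Uncompetitive: Vmax,app = Vmax/α (and Km,app = Km/α) with α = 1 + [I]/Ki.
α = Vmax/Vmax,app = 185/89.8 = 2.060.
Since α = 1 + [I]/Ki, [I]/Ki = 2.060 − 1 = 1.060 and Ki = 3.68/1.060 = 3.47 µM.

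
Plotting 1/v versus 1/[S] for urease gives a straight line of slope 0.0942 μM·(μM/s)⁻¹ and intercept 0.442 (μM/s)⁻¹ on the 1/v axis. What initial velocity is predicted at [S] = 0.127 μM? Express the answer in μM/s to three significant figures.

0.845 μM/s

The y-intercept is 1/Vmax, so Vmax = 1/0.442 = 2.26 μM/s.
The slope is Km/Vmax, so Km = 0.0942 × 2.26 = 0.213 μM.
Then v = 2.26 × 0.127/(0.213 + 0.127) = 0.845 μM/s.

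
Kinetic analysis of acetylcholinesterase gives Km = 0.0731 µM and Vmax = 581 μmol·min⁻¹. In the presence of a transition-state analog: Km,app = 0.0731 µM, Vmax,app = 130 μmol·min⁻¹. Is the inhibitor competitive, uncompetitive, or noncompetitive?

Vmax decreases (581 → 130 μmol·min⁻¹) while Km is unchanged — pure noncompetitive inhibition.

noncompetitive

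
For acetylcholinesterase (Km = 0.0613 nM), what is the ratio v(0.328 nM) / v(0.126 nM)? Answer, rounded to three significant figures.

1.25

Since Vmax cancels, v₂/v₁ = [S]₂(Km+[S]₁) / [S]₁(Km+[S]₂).
= 0.328×(0.0613+0.126) / (0.126×(0.0613+0.328)) = 0.06143/0.04905 = 1.25.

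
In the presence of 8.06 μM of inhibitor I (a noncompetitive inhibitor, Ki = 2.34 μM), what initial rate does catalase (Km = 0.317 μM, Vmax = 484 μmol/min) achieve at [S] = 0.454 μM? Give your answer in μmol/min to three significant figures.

64.1 μmol/min

With α = 1 + [I]/Ki = 1 + 8.06/2.34 = 4.444, the noncompetitive rate law is v = (Vmax/α)·[S] / (Km + [S]).
v = (484/4.444)×0.454 / (0.317 + 0.454) = 49.44/0.7710 = 64.1 μmol/min.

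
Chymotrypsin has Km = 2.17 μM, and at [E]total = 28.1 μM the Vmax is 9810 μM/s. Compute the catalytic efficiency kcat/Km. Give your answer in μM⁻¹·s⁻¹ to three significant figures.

kcat = Vmax/[E]total = 9810/28.1 = 349 s⁻¹.
kcat/Km = 349/2.17 = 161 μM⁻¹·s⁻¹.

161 μM⁻¹·s⁻¹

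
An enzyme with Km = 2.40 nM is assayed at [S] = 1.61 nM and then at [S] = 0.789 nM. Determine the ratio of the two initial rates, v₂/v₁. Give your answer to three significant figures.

0.616

The fractional saturations are [S]/(Km+[S]) = 1.61/4.010 = 0.4015 and 0.789/3.189 = 0.2474.
v₂/v₁ is just their ratio: 0.2474/0.4015 = 0.616.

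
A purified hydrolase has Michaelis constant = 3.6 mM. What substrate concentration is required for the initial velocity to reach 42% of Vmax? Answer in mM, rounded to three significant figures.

v/Vmax = [S]/(Km+[S]) = 0.42, so [S] = Km·0.42/(1 − 0.42) = 3.6 × 0.7241.
[S] = 2.61 mM.

2.61 mM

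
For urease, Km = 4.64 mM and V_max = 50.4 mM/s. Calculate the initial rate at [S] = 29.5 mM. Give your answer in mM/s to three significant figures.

43.6 mM/s

[S]/(Km+[S]) = 29.5/34.14 = 0.8641, the fractional saturation.
v = 0.8641 × Vmax = 0.8641 × 50.4 = 43.6 mM/s.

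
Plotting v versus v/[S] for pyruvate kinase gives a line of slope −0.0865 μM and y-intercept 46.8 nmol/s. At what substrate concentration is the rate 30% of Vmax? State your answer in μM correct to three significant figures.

0.0371 μM

The Eadie–Hofstee slope gives Km = 0.0865 μM (slope = −Km).
v/Vmax = [S]/(Km+[S]) = 0.3 ⇒ [S] = Km·0.3/(1−0.3) = 0.0865 × 0.4286 = 0.0371 μM.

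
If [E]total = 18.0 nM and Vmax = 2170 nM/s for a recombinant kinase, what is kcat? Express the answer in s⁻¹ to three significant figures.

121 s⁻¹

kcat = Vmax/[E]total = 2170 nM/s / 18.0 nM = 121 s⁻¹.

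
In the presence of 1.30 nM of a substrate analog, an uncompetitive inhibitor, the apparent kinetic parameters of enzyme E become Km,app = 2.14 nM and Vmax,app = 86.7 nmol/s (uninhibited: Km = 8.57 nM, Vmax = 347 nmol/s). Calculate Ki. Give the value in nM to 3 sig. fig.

Uncompetitive: Vmax,app = Vmax/α (and Km,app = Km/α) with α = 1 + [I]/Ki.
α = Vmax/Vmax,app = 347/86.7 = 4.002.
Ki = [I]/(α − 1) = 1.30/3.002 = 0.433 nM.

0.433 nM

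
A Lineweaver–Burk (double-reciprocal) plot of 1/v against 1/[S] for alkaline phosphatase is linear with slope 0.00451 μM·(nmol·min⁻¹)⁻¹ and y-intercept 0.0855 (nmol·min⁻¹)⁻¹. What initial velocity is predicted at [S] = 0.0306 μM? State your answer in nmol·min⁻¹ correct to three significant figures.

4.29 nmol·min⁻¹

The y-intercept is 1/Vmax, so Vmax = 1/0.0855 = 11.7 nmol·min⁻¹.
The slope is Km/Vmax, so Km = 0.00451 × 11.7 = 0.0527 μM.
Then v = 11.7 × 0.0306/(0.0527 + 0.0306) = 4.29 nmol·min⁻¹.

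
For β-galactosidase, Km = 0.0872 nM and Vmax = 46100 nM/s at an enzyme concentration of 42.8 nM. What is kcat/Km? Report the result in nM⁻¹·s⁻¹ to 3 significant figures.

12400 nM⁻¹·s⁻¹

kcat = Vmax/[E]total = 46100/42.8 = 1080 s⁻¹.
kcat/Km = 1080/0.0872 = 12400 nM⁻¹·s⁻¹.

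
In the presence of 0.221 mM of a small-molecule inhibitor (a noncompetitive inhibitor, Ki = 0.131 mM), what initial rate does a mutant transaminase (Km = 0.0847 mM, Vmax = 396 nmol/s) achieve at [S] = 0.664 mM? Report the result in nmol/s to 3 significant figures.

131 nmol/s

α = 1 + [I]/Ki = 1 + 0.221/0.131 = 2.687.
For a noncompetitive inhibitor, Vmax is reduced to Vmax/α while Km is unchanged: Km,app = 0.0847 mM, Vmax,app = 147 nmol/s.
v = Vmax,app·[S]/(Km,app + [S]) = 147 × 0.664/(0.0847 + 0.664) = 131 nmol/s.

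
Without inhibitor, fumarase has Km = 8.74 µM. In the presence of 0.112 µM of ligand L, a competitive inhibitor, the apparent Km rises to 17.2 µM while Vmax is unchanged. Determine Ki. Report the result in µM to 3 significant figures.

0.116 µM

Competitive: Km,app = α·Km with α = 1 + [I]/Ki.
α = Km,app/Km = 17.2/8.74 = 1.968.
Ki = [I]/(α − 1) = 0.112/0.9680 = 0.116 µM.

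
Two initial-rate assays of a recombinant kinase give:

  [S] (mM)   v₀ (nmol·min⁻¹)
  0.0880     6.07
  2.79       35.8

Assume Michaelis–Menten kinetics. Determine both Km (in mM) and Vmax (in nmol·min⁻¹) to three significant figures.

Km = 0.530 mM; Vmax = 42.6 nmol·min⁻¹

From v = Vmax[S]/(Km+[S]), each point gives Vmax = v(Km+[S])/[S].
Equating: 6.07(Km+0.0880)/0.0880 = 35.8(Km+2.79)/2.79.
68.98·Km + 6.07 = 12.83·Km + 35.8, so (68.98 − 12.83)·Km = 35.8 − 6.07.
Km = 29.73/56.15 = 0.530 mM; then Vmax = 6.07(0.530+0.0880)/0.0880 = 42.6 nmol·min⁻¹.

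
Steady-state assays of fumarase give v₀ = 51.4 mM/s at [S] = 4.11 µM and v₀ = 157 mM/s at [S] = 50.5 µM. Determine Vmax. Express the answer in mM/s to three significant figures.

192 mM/s

From v = Vmax[S]/(Km+[S]), each point gives Vmax = v(Km+[S])/[S].
Equating: 51.4(Km+4.11)/4.11 = 157(Km+50.5)/50.5.
12.51·Km + 51.4 = 3.109·Km + 157, so (12.51 − 3.109)·Km = 157 − 51.4.
Km = 105.6/9.397 = 11.2 µM; then Vmax = 51.4(11.2+4.11)/4.11 = 192 mM/s.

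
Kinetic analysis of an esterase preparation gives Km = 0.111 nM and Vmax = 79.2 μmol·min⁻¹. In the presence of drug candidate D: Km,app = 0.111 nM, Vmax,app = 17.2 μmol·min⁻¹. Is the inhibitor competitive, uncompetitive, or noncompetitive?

Vmax decreases (79.2 → 17.2 μmol·min⁻¹) while Km is unchanged — pure noncompetitive inhibition.

noncompetitive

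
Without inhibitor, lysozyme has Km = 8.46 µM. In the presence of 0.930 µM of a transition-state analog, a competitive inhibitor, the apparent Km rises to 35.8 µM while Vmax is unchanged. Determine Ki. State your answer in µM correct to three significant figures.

Competitive: Km,app = α·Km with α = 1 + [I]/Ki.
α = Km,app/Km = 35.8/8.46 = 4.232.
Since α = 1 + [I]/Ki, [I]/Ki = 4.232 − 1 = 3.232 and Ki = 0.930/3.232 = 0.288 µM.

0.288 µM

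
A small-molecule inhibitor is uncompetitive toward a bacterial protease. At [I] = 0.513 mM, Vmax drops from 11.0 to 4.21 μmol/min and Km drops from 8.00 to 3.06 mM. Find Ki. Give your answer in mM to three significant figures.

0.318 mM

Uncompetitive: Vmax,app = Vmax/α (and Km,app = Km/α) with α = 1 + [I]/Ki.
α = Vmax/Vmax,app = 11.0/4.21 = 2.613.
Ki = [I]/(α − 1) = 0.513/1.613 = 0.318 mM.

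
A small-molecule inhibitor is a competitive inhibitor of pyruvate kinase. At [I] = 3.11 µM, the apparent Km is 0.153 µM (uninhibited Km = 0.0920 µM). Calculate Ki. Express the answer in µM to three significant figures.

4.69 µM

Competitive: Km,app = α·Km with α = 1 + [I]/Ki.
α = Km,app/Km = 0.153/0.0920 = 1.663.
Since α = 1 + [I]/Ki, [I]/Ki = 1.663 − 1 = 0.6630 and Ki = 3.11/0.6630 = 4.69 µM.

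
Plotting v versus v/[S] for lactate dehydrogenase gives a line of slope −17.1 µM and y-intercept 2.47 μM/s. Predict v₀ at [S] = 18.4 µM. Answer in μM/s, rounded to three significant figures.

1.28 μM/s

In the Eadie–Hofstee form v = Vmax − Km·(v/[S]), the slope is −Km and the intercept is Vmax, so Km = 17.1 µM and Vmax = 2.47 μM/s.
v = 2.47 × 18.4/(17.1 + 18.4) = 1.28 μM/s.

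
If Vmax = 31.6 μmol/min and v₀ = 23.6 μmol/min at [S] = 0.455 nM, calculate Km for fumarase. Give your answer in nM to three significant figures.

v/Vmax = 23.6/31.6 = 0.7468 = [S]/(Km+[S]).
So Km + [S] = [S]/0.7468 = 0.6092 nM, giving Km = 0.6092 − 0.455 = 0.154 nM.

0.154 nM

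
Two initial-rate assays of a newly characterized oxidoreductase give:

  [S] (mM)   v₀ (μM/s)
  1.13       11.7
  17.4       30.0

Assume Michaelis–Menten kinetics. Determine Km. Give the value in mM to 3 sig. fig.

In reciprocal form, 1/v = (Km/Vmax)·(1/[S]) + 1/Vmax. The two points give (1/[S], 1/v) = (0.8850, 0.08547) and (0.05747, 0.03333).
Slope = (0.08547 − 0.03333)/(0.8850 − 0.05747) = 0.06301; intercept = 0.08547 − 0.06301×0.8850 = 0.02971.
Vmax = 1/intercept = 33.7 μM/s; Km = slope × Vmax = 0.06301 × 33.7 = 2.12 mM.

2.12 mM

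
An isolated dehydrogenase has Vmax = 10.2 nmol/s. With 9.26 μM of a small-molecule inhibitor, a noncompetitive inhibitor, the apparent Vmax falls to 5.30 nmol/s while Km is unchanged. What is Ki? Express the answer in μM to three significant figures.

10.0 μM

Noncompetitive: Vmax,app = Vmax/α with α = 1 + [I]/Ki.
α = Vmax/Vmax,app = 10.2/5.30 = 1.925.
Ki = [I]/(α − 1) = 9.26/0.9245 = 10.0 μM.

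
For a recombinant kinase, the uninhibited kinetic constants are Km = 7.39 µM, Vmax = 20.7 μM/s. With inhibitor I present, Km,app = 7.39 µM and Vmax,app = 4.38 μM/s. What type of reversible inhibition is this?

noncompetitive

Vmax decreases (20.7 → 4.38 μM/s) while Km is unchanged — pure noncompetitive inhibition.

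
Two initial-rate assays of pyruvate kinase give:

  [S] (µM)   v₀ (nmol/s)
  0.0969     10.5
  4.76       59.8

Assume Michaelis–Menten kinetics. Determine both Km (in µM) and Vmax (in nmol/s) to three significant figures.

In reciprocal form, 1/v = (Km/Vmax)·(1/[S]) + 1/Vmax. The two points give (1/[S], 1/v) = (10.32, 0.09524) and (0.2101, 0.01672).
Slope = (0.09524 − 0.01672)/(10.32 − 0.2101) = 0.007766; intercept = 0.09524 − 0.007766×10.32 = 0.01509.
Vmax = 1/intercept = 66.3 nmol/s; Km = slope × Vmax = 0.007766 × 66.3 = 0.515 µM.

Km = 0.515 µM; Vmax = 66.3 nmol/s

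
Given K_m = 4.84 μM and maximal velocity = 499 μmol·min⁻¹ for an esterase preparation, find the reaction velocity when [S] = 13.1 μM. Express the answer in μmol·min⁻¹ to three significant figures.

[S]/(Km+[S]) = 13.1/17.94 = 0.7302, the fractional saturation.
v = 0.7302 × Vmax = 0.7302 × 499 = 364 μmol·min⁻¹.

364 μmol·min⁻¹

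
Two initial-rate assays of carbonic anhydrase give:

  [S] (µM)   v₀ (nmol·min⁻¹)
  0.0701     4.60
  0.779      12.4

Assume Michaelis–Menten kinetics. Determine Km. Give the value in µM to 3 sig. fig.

In reciprocal form, 1/v = (Km/Vmax)·(1/[S]) + 1/Vmax. The two points give (1/[S], 1/v) = (14.27, 0.2174) and (1.284, 0.08065).
Slope = (0.2174 − 0.08065)/(14.27 − 1.284) = 0.01053; intercept = 0.2174 − 0.01053×14.27 = 0.06712.
Vmax = 1/intercept = 14.9 nmol·min⁻¹; Km = slope × Vmax = 0.01053 × 14.9 = 0.157 µM.

0.157 µM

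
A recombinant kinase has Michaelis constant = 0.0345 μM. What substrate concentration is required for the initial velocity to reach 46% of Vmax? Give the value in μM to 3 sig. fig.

0.0294 μM

v/Vmax = [S]/(Km+[S]) = 0.46, so [S] = Km·0.46/(1 − 0.46) = 0.0345 × 0.8519.
[S] = 0.0294 μM.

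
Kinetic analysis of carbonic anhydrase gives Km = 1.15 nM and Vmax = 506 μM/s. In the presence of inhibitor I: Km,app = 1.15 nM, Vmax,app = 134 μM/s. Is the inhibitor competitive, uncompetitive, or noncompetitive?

noncompetitive

Vmax decreases (506 → 134 μM/s) while Km is unchanged — pure noncompetitive inhibition.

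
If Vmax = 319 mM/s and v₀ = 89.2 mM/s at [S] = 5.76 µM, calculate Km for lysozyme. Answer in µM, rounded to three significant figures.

14.8 µM

From v = Vmax[S]/(Km+[S]), Km = [S](Vmax − v)/v.
Km = 5.76 × (319 − 89.2) / 89.2 = 1324/89.2 = 14.8 µM.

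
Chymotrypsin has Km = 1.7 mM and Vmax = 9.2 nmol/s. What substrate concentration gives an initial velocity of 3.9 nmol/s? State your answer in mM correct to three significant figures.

The required fractional saturation is v/Vmax = 3.9/9.2 = 0.4239.
Then [S]/(Km+[S]) = 0.4239 ⇒ [S] = 1.7 × 0.4239/(1 − 0.4239) = 1.25 mM.

1.25 mM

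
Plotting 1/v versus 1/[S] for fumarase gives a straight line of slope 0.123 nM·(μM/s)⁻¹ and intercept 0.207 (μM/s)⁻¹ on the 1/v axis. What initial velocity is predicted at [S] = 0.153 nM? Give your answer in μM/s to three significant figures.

0.989 μM/s

The y-intercept is 1/Vmax, so Vmax = 1/0.207 = 4.83 μM/s.
The slope is Km/Vmax, so Km = 0.123 × 4.83 = 0.594 nM.
Then v = 4.83 × 0.153/(0.594 + 0.153) = 0.989 μM/s.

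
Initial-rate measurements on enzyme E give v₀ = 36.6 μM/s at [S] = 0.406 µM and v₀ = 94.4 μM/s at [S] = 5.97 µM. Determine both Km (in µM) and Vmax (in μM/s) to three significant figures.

Km = 0.778 µM; Vmax = 107 μM/s

In reciprocal form, 1/v = (Km/Vmax)·(1/[S]) + 1/Vmax. The two points give (1/[S], 1/v) = (2.463, 0.02732) and (0.1675, 0.01059).
Slope = (0.02732 − 0.01059)/(2.463 − 0.1675) = 0.007288; intercept = 0.02732 − 0.007288×2.463 = 0.009373.
Vmax = 1/intercept = 107 μM/s; Km = slope × Vmax = 0.007288 × 107 = 0.778 µM.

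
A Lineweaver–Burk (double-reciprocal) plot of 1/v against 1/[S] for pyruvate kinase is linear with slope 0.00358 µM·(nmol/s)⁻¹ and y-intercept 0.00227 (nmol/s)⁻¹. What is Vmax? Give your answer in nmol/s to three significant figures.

The y-intercept of a Lineweaver–Burk plot equals 1/Vmax, so Vmax = 1/0.00227 = 441 nmol/s.

441 nmol/s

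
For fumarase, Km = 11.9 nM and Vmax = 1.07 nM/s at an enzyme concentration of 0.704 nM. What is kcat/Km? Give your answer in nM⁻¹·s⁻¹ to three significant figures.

0.128 nM⁻¹·s⁻¹

kcat = Vmax/[E]total = 1.07/0.704 = 1.52 s⁻¹.
kcat/Km = 1.52/11.9 = 0.128 nM⁻¹·s⁻¹.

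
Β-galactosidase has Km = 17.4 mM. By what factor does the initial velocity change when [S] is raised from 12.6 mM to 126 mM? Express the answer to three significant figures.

Since Vmax cancels, v₂/v₁ = [S]₂(Km+[S]₁) / [S]₁(Km+[S]₂).
= 126×(17.4+12.6) / (12.6×(17.4+126)) = 3780/1807 = 2.09.

2.09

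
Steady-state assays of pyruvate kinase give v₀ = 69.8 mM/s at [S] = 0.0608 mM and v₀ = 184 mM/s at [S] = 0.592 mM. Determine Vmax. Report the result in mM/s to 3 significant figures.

In reciprocal form, 1/v = (Km/Vmax)·(1/[S]) + 1/Vmax. The two points give (1/[S], 1/v) = (16.45, 0.01433) and (1.689, 0.005435).
Slope = (0.01433 − 0.005435)/(16.45 − 1.689) = 0.0006025; intercept = 0.01433 − 0.0006025×16.45 = 0.004417.
Vmax = 1/intercept = 226 mM/s; Km = slope × Vmax = 0.0006025 × 226 = 0.136 mM.

226 mM/s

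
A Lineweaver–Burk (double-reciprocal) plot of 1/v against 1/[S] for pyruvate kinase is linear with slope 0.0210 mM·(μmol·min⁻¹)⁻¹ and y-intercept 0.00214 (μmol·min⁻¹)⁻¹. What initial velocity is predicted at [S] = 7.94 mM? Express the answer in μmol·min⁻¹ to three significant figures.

The y-intercept is 1/Vmax, so Vmax = 1/0.00214 = 467 μmol·min⁻¹.
The slope is Km/Vmax, so Km = 0.0210 × 467 = 9.81 mM.
Then v = 467 × 7.94/(9.81 + 7.94) = 209 μmol·min⁻¹.

209 μmol·min⁻¹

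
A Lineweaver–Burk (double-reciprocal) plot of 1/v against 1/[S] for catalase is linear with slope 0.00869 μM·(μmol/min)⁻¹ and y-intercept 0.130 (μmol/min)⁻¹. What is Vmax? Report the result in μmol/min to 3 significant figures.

7.69 μmol/min

The y-intercept of a Lineweaver–Burk plot equals 1/Vmax, so Vmax = 1/0.130 = 7.69 μmol/min.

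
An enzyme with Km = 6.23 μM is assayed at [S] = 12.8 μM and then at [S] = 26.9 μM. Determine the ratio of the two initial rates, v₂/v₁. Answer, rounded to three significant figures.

1.21

Since Vmax cancels, v₂/v₁ = [S]₂(Km+[S]₁) / [S]₁(Km+[S]₂).
= 26.9×(6.23+12.8) / (12.8×(6.23+26.9)) = 511.9/424.1 = 1.21.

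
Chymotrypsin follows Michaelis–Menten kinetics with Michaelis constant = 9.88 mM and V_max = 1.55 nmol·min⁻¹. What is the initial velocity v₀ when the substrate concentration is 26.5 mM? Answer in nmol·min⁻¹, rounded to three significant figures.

1.13 nmol·min⁻¹

v = Vmax·[S]/(Km + [S]) = 1.55 × 26.5 / (9.88 + 26.5)
  = 41.08 / 36.38 = 1.13 nmol·min⁻¹.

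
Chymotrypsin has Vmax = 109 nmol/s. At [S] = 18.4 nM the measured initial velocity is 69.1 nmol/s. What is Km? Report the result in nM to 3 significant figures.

v/Vmax = 69.1/109 = 0.6339 = [S]/(Km+[S]).
So Km + [S] = [S]/0.6339 = 29.02 nM, giving Km = 29.02 − 18.4 = 10.6 nM.

10.6 nM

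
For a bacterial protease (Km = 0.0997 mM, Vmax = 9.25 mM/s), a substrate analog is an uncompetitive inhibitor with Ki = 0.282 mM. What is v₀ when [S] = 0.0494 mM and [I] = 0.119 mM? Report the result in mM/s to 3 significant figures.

2.69 mM/s

α = 1 + [I]/Ki = 1 + 0.119/0.282 = 1.422.
For an uncompetitive inhibitor, both parameters are divided by α, giving Vmax/α and Km/α: Km,app = 0.0701 mM, Vmax,app = 6.50 mM/s.
v = Vmax,app·[S]/(Km,app + [S]) = 6.50 × 0.0494/(0.0701 + 0.0494) = 2.69 mM/s.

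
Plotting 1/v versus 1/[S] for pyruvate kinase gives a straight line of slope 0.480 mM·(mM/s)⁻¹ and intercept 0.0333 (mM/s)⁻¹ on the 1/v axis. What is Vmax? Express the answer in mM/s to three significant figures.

The y-intercept of a Lineweaver–Burk plot equals 1/Vmax, so Vmax = 1/0.0333 = 30.0 mM/s.

30.0 mM/s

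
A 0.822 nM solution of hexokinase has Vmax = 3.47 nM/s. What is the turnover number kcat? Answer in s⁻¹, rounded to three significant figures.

4.22 s⁻¹

kcat = Vmax/[E]total = 3.47 nM/s / 0.822 nM = 4.22 s⁻¹.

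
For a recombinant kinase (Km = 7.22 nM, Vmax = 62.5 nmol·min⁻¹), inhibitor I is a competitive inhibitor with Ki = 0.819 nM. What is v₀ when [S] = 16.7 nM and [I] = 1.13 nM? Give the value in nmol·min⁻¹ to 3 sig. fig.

α = 1 + [I]/Ki = 1 + 1.13/0.819 = 2.380.
For a competitive inhibitor, Vmax is unchanged and the apparent Km becomes α·Km: Km,app = 17.2 nM, Vmax,app = 62.5 nmol·min⁻¹.
v = Vmax,app·[S]/(Km,app + [S]) = 62.5 × 16.7/(17.2 + 16.7) = 30.8 nmol·min⁻¹.

30.8 nmol·min⁻¹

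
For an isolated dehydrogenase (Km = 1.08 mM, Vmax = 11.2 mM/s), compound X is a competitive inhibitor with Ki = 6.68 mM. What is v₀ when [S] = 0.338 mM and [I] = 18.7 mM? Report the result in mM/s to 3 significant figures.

With α = 1 + [I]/Ki = 1 + 18.7/6.68 = 3.799, the competitive rate law is v = Vmax[S] / (αKm + [S]).
v = 11.2×0.338 / (3.799×1.08 + 0.338) = 3.786/4.441 = 0.852 mM/s.

0.852 mM/s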